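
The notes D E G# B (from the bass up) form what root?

D, E, G#, B are the tones of an E dominant seventh chord (E–G#–B–D), making E the root.

E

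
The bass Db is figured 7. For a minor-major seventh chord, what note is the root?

The figures 7 mean the root of the chord is in the bass. If Db is the root of a minor-major seventh chord, the root is Db (chord tones Db–Fb–Ab–C).

Db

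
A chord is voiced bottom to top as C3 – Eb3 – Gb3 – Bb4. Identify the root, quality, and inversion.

C half-diminished seventh, root position

The pitch classes C, Eb, Gb, Bb arrange in thirds as C–Eb–Gb–Bb: a C half-diminished seventh chord.
C is the root of C half-diminished seventh; root in the bass means root position (figured bass 7).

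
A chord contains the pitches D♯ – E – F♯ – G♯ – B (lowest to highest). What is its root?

The distinct letter names are D#, E, F#, G#, B. Arranged as a stack of thirds they read E–G#–B–D#–F#, so E is the root (an E major ninth chord).

E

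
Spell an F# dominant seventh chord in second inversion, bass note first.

Spelling F# dominant seventh: F#–A#–C#–E. In second inversion the fifth is bass, giving C#, E, F#, A# from the bottom.

C#, E, F#, A#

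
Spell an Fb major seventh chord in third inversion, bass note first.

Eb, Fb, Ab, Cb

Fb major seventh is Fb–Ab–Cb–Eb. Third inversion puts the seventh (Eb) in the bass, with the remaining tones above: Eb, Fb, Ab, Cb.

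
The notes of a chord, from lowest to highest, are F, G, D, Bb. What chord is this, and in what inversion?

G minor seventh, third inversion

Reducing to letter names: F, G, D, Bb. These stack in thirds as G–Bb–D–F — a G minor seventh chord.
With the seventh (F) in the bass, the chord is in third inversion (figured bass 4/2).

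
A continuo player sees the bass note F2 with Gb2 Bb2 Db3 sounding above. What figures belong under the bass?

4/2

The notes F, Gb, Bb, Db stack in thirds as Gb–Bb–Db–F — a Gb major seventh chord. The bass F is the seventh, so this is third inversion: figured 4/2.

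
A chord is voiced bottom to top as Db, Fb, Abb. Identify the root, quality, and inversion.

Reducing to letter names: Db, Fb, Abb. These stack in thirds as Db–Fb–Abb — a Db diminished triad.
With the root (Db) in the bass, the chord is in root position (figured bass 5/3).

Db diminished, root position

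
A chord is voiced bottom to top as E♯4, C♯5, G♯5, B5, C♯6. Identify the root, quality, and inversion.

The distinct note names are E#, C#, G#, B. Stacked in thirds they read C#–E#–G#–B, which is a dominant seventh chord on C#.
The lowest note is E#, the third of the chord, so this is first inversion (figured bass 6/5).

C# dominant seventh, first inversion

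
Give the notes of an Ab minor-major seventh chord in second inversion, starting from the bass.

Eb, G, Ab, Cb

Ab minor-major seventh is Ab–Cb–Eb–G. Second inversion puts the fifth (Eb) in the bass, with the remaining tones above: Eb, G, Ab, Cb.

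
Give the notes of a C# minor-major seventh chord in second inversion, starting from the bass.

G#, B#, C#, E

The chord tones are C#–E–G#–B#. With the fifth (G#) lowest for second inversion: G#, B#, C#, E.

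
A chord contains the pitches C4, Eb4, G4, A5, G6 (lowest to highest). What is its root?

The distinct letter names are C, Eb, G, A. Arranged as a stack of thirds they read A–C–Eb–G, so A is the root (an A half-diminished seventh chord).

A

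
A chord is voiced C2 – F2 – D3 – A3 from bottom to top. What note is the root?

The distinct letter names are C, F, D, A. Arranged as a stack of thirds they read D–F–A–C, so D is the root (a D minor seventh chord).

D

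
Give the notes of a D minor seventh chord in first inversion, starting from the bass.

Spelling D minor seventh: D–F–A–C. In first inversion the third is bass, giving F, A, C, D from the bottom.

F, A, C, D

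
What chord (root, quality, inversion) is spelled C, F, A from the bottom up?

F major, second inversion

The distinct note names are C, F, A. Stacked in thirds they read F–A–C, which is a major triad on F.
With the fifth (C) in the bass, the chord is in second inversion (figured bass 6/4).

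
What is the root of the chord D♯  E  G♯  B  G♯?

Reordering D#, E, G#, B into stacked thirds gives E–G#–B–D#; the bottom of that stack, E, is the root.

E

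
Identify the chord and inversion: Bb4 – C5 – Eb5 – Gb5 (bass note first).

The pitch classes Bb, C, Eb, Gb arrange in thirds as C–Eb–Gb–Bb: a C half-diminished seventh chord.
With the seventh (Bb) in the bass, the chord is in third inversion (figured bass 4/2).

C half-diminished seventh, third inversion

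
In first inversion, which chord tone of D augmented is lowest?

In first inversion the third is lowest. For D augmented (D–F#–A#) that is F#.

F#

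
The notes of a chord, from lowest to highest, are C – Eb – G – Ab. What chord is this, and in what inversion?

The distinct note names are C, Eb, G, Ab. Stacked in thirds they read Ab–C–Eb–G, which is a major seventh chord on Ab.
The lowest note is C, the third of the chord, so this is first inversion (figured bass 6/5).

Ab major seventh, first inversion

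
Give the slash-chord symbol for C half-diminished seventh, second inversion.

Second inversion of C half-diminished seventh has the fifth (Gb) in the bass. As a slash chord: Cø7/Gb.

Cø7/Gb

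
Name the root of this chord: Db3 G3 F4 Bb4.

G

The distinct letter names are Db, G, F, Bb. Arranged as a stack of thirds they read G–Bb–Db–F, so G is the root (a G half-diminished seventh chord).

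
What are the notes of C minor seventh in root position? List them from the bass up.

Spelling C minor seventh: C–Eb–G–Bb. In root position the root is bass, giving C, Eb, G, Bb from the bottom.

C, Eb, G, Bb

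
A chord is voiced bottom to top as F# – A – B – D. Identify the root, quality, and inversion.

B minor seventh, second inversion

The distinct note names are F#, A, B, D. Stacked in thirds they read B–D–F#–A, which is a minor seventh chord on B.
With the fifth (F#) in the bass, the chord is in second inversion (figured bass 4/3).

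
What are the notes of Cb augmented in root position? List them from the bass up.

Spelling Cb augmented: Cb–Eb–G. In root position the root is bass, giving Cb, Eb, G from the bottom.

Cb, Eb, G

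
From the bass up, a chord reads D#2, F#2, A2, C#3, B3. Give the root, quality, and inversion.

The distinct note names are D#, F#, A, C#, B. Stacked in thirds they read B–D#–F#–A–C#, which is a dominant ninth chord on B.
D# is the third of B dominant ninth; third in the bass means first inversion.

B dominant ninth, first inversion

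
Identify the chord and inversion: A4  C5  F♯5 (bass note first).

F# diminished, first inversion

Reducing to letter names: A, C, F#. These stack in thirds as F#–A–C — an F# diminished triad.
With the third (A) in the bass, the chord is in first inversion (figured bass 6).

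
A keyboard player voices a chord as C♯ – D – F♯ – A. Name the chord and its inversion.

Reducing to letter names: C#, D, F#, A. These stack in thirds as D–F#–A–C# — a D major seventh chord.
The lowest note is C#, the seventh of the chord, so this is third inversion (figured bass 4/2).

D major seventh, third inversion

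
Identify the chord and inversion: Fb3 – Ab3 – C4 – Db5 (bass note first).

Db minor-major seventh, first inversion

The pitch classes Fb, Ab, C, Db arrange in thirds as Db–Fb–Ab–C: a Db minor-major seventh chord.
With the third (Fb) in the bass, the chord is in first inversion (figured bass 6/5).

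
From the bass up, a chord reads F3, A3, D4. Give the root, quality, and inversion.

D minor, first inversion

The pitch classes F, A, D arrange in thirds as D–F–A: a D minor triad.
The lowest note is F, the third of the chord, so this is first inversion (figured bass 6).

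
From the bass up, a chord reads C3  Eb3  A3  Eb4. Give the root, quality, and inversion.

A diminished, first inversion

The distinct note names are C, Eb, A. Stacked in thirds they read A–C–Eb, which is a diminished triad on A.
The lowest note is C, the third of the chord, so this is first inversion (figured bass 6).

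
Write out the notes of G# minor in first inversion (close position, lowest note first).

Spelling G# minor: G#–B–D#. In first inversion the third is bass, giving B, D#, G# from the bottom.

B, D#, G#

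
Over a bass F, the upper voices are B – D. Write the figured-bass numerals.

The notes F, B, D stack in thirds as B–D–F — a B diminished triad. The bass F is the fifth, so this is second inversion: figured 6/4.

6/4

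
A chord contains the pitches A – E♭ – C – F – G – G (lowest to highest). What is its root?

F

The distinct letter names are A, Eb, C, F, G. Arranged as a stack of thirds they read F–A–C–Eb–G, so F is the root (an F dominant ninth chord).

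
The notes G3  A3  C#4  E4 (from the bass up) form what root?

Reordering G, A, C#, E into stacked thirds gives A–C#–E–G; the bottom of that stack, A, is the root.

A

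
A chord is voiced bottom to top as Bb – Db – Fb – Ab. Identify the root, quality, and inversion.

Bb half-diminished seventh, root position

The pitch classes Bb, Db, Fb, Ab arrange in thirds as Bb–Db–Fb–Ab: a Bb half-diminished seventh chord.
Bb is the root of Bb half-diminished seventh; root in the bass means root position (figured bass 7).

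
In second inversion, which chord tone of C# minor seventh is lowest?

G#

The fifth of C# minor seventh (C#–E–G#–B) is G#; that is the bass in second inversion.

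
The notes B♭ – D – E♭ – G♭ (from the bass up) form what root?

Bb, D, Eb, Gb are the tones of an Eb minor-major seventh chord (Eb–Gb–Bb–D), making Eb the root.

Eb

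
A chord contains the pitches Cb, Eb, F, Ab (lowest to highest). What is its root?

F

Cb, Eb, F, Ab are the tones of an F half-diminished seventh chord (F–Ab–Cb–Eb), making F the root.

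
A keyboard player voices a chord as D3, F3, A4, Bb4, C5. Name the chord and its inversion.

The distinct note names are D, F, A, Bb, C. Stacked in thirds they read Bb–D–F–A–C, which is a major ninth chord on Bb.
D is the third of Bb major ninth; third in the bass means first inversion.

Bb major ninth, first inversion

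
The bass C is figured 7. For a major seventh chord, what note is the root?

C

The figures 7 mean the root of the chord is in the bass. If C is the root of a major seventh chord, the root is C (chord tones C–E–G–B).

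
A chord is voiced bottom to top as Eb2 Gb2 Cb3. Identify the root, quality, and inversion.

The pitch classes Eb, Gb, Cb arrange in thirds as Cb–Eb–Gb: a Cb major triad.
Eb is the third of Cb major; third in the bass means first inversion (figured bass 6).

Cb major, first inversion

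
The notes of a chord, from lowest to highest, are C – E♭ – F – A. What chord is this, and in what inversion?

The pitch classes C, Eb, F, A arrange in thirds as F–A–C–Eb: an F dominant seventh chord.
C is the fifth of F dominant seventh; fifth in the bass means second inversion (figured bass 4/3).

F dominant seventh, second inversion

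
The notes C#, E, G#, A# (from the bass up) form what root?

A#

The distinct letter names are C#, E, G#, A#. Arranged as a stack of thirds they read A#–C#–E–G#, so A# is the root (an A# half-diminished seventh chord).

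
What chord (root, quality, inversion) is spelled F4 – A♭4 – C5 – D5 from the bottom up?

Reducing to letter names: F, Ab, C, D. These stack in thirds as D–F–Ab–C — a D half-diminished seventh chord.
F is the third of D half-diminished seventh; third in the bass means first inversion (figured bass 6/5).

D half-diminished seventh, first inversion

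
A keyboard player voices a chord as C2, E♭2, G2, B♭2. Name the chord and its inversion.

C minor seventh, root position

The pitch classes C, Eb, G, Bb arrange in thirds as C–Eb–G–Bb: a C minor seventh chord.
C is the root of C minor seventh; root in the bass means root position (figured bass 7).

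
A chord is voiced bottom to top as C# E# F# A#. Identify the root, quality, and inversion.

The pitch classes C#, E#, F#, A# arrange in thirds as F#–A#–C#–E#: an F# major seventh chord.
C# is the fifth of F# major seventh; fifth in the bass means second inversion (figured bass 4/3).

F# major seventh, second inversion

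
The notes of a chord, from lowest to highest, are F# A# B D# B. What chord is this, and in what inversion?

B major seventh, second inversion

The pitch classes F#, A#, B, D# arrange in thirds as B–D#–F#–A#: a B major seventh chord.
The lowest note is F#, the fifth of the chord, so this is second inversion (figured bass 4/3).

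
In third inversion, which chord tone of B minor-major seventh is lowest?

The seventh of B minor-major seventh (B–D–F#–A#) is A#; that is the bass in third inversion.

A#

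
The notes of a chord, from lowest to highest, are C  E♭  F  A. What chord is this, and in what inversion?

F dominant seventh, second inversion

The distinct note names are C, Eb, F, A. Stacked in thirds they read F–A–C–Eb, which is a dominant seventh chord on F.
C is the fifth of F dominant seventh; fifth in the bass means second inversion (figured bass 4/3).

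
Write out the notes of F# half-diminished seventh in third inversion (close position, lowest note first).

E, F#, A, C

F# half-diminished seventh is F#–A–C–E. Third inversion puts the seventh (E) in the bass, with the remaining tones above: E, F#, A, C.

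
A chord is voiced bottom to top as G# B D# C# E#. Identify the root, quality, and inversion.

The distinct note names are G#, B, D#, C#, E#. Stacked in thirds they read C#–E#–G#–B–D#, which is a dominant ninth chord on C#.
The lowest note is G#, the fifth of the chord, so this is second inversion.

C# dominant ninth, second inversion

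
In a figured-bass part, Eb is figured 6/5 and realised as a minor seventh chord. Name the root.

The figures 6/5 mean the third of the chord is in the bass. If Eb is the third of a minor seventh chord, the root is C (chord tones C–Eb–G–Bb).

C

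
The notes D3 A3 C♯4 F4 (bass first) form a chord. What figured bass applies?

The notes D, A, C#, F stack in thirds as D–F–A–C# — a D minor-major seventh chord. The bass D is the root, so this is root position: figured 7.

7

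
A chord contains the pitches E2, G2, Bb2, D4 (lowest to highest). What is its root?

Reordering E, G, Bb, D into stacked thirds gives E–G–Bb–D; the bottom of that stack, E, is the root.

E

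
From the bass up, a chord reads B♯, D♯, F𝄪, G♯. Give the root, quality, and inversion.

The pitch classes B#, D#, F##, G# arrange in thirds as G#–B#–D#–F##: a G# major seventh chord.
B# is the third of G# major seventh; third in the bass means first inversion (figured bass 6/5).

G# major seventh, first inversion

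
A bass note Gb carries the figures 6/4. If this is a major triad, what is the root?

The figures 6/4 mean the fifth of the chord is in the bass. If Gb is the fifth of a major triad, the root is Cb (chord tones Cb–Eb–Gb).

Cb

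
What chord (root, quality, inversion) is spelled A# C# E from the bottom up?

A# diminished, root position

The distinct note names are A#, C#, E. Stacked in thirds they read A#–C#–E, which is a diminished triad on A#.
A# is the root of A# diminished; root in the bass means root position (figured bass 5/3).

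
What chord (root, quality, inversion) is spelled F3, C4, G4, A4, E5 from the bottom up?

F major ninth, root position

The pitch classes F, C, G, A, E arrange in thirds as F–A–C–E–G: an F major ninth chord.
F is the root of F major ninth; root in the bass means root position.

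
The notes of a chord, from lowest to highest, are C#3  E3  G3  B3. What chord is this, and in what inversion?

The distinct note names are C#, E, G, B. Stacked in thirds they read C#–E–G–B, which is a half-diminished seventh chord on C#.
C# is the root of C# half-diminished seventh; root in the bass means root position (figured bass 7).

C# half-diminished seventh, root position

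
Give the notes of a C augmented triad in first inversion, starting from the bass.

E, G#, C

C augmented is C–E–G#. First inversion puts the third (E) in the bass, with the remaining tones above: E, G#, C.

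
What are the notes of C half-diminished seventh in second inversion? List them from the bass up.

Gb, Bb, C, Eb

C half-diminished seventh is C–Eb–Gb–Bb. Second inversion puts the fifth (Gb) in the bass, with the remaining tones above: Gb, Bb, C, Eb.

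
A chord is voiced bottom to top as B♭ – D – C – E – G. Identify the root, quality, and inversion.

C dominant ninth, third inversion

Reducing to letter names: Bb, D, C, E, G. These stack in thirds as C–E–G–Bb–D — a C dominant ninth chord.
The lowest note is Bb, the seventh of the chord, so this is third inversion.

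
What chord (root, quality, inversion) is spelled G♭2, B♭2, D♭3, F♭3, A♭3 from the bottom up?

The distinct note names are Gb, Bb, Db, Fb, Ab. Stacked in thirds they read Gb–Bb–Db–Fb–Ab, which is a dominant ninth chord on Gb.
Gb is the root of Gb dominant ninth; root in the bass means root position.

Gb dominant ninth, root position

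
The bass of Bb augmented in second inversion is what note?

The fifth of Bb augmented (Bb–D–F#) is F#; that is the bass in second inversion.

F#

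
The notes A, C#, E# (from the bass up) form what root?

A

Reordering A, C#, E# into stacked thirds gives A–C#–E#; the bottom of that stack, A, is the root.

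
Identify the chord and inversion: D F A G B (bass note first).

The pitch classes D, F, A, G, B arrange in thirds as G–B–D–F–A: a G dominant ninth chord.
The lowest note is D, the fifth of the chord, so this is second inversion.

G dominant ninth, second inversion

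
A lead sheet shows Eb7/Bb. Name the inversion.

second inversion

Eb7/Bb means Eb dominant seventh with Bb in the bass. Bb is the fifth of Eb dominant seventh (Eb–G–Bb–Db), so this is second inversion.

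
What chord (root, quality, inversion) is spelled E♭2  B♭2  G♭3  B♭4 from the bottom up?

Eb minor, root position

The distinct note names are Eb, Bb, Gb. Stacked in thirds they read Eb–Gb–Bb, which is a minor triad on Eb.
The lowest note is Eb, the root of the chord, so this is root position (figured bass 5/3).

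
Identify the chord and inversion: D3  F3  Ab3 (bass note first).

The pitch classes D, F, Ab arrange in thirds as D–F–Ab: a D diminished triad.
With the root (D) in the bass, the chord is in root position (figured bass 5/3).

D diminished, root position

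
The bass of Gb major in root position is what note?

Gb

Gb major is Gb–Bb–Db. Root position places the root in the bass: Gb.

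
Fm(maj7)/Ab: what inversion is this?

first inversion

Fm(maj7)/Ab means F minor-major seventh with Ab in the bass. Ab is the third of F minor-major seventh (F–Ab–C–E), so this is first inversion.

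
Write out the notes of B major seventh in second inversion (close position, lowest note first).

F#, A#, B, D#

Spelling B major seventh: B–D#–F#–A#. In second inversion the fifth is bass, giving F#, A#, B, D# from the bottom.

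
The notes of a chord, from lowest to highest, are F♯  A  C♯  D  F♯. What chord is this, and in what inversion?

The pitch classes F#, A, C#, D arrange in thirds as D–F#–A–C#: a D major seventh chord.
With the third (F#) in the bass, the chord is in first inversion (figured bass 6/5).

D major seventh, first inversion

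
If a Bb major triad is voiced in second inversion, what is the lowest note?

Bb major is Bb–D–F. Second inversion places the fifth in the bass: F.

F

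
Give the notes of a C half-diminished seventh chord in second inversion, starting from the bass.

C half-diminished seventh is C–Eb–Gb–Bb. Second inversion puts the fifth (Gb) in the bass, with the remaining tones above: Gb, Bb, C, Eb.

Gb, Bb, C, Eb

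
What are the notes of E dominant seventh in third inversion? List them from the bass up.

The chord tones are E–G#–B–D. With the seventh (D) lowest for third inversion: D, E, G#, B.

D, E, G#, B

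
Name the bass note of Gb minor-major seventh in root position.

Gb

The root of Gb minor-major seventh (Gb–Bbb–Db–F) is Gb; that is the bass in root position.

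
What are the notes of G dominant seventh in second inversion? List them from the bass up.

The chord tones are G–B–D–F. With the fifth (D) lowest for second inversion: D, F, G, B.

D, F, G, B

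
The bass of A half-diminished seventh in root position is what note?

The root of A half-diminished seventh (A–C–Eb–G) is A; that is the bass in root position.

A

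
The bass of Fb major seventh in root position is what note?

In root position the root is lowest. For Fb major seventh (Fb–Ab–Cb–Eb) that is Fb.

Fb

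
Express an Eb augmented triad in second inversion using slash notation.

Ebaug/B

Second inversion of Eb augmented has the fifth (B) in the bass. As a slash chord: Ebaug/B.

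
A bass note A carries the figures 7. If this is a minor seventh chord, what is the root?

The figures 7 mean the root of the chord is in the bass. If A is the root of a minor seventh chord, the root is A (chord tones A–C–E–G).

A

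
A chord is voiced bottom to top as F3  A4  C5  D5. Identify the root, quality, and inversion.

The distinct note names are F, A, C, D. Stacked in thirds they read D–F–A–C, which is a minor seventh chord on D.
With the third (F) in the bass, the chord is in first inversion (figured bass 6/5).

D minor seventh, first inversion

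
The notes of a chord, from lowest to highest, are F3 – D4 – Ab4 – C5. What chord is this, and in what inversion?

The pitch classes F, D, Ab, C arrange in thirds as D–F–Ab–C: a D half-diminished seventh chord.
With the third (F) in the bass, the chord is in first inversion (figured bass 6/5).

D half-diminished seventh, first inversion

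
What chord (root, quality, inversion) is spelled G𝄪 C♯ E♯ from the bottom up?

The distinct note names are G##, C#, E#. Stacked in thirds they read C#–E#–G##, which is an augmented triad on C#.
With the fifth (G##) in the bass, the chord is in second inversion (figured bass 6/4).

C# augmented, second inversion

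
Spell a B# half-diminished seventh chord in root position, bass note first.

B#, D#, F#, A#

Spelling B# half-diminished seventh: B#–D#–F#–A#. In root position the root is bass, giving B#, D#, F#, A# from the bottom.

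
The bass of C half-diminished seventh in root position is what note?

In root position the root is lowest. For C half-diminished seventh (C–Eb–Gb–Bb) that is C.

C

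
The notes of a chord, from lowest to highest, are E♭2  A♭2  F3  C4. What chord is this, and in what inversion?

Reducing to letter names: Eb, Ab, F, C. These stack in thirds as F–Ab–C–Eb — an F minor seventh chord.
Eb is the seventh of F minor seventh; seventh in the bass means third inversion (figured bass 4/2).

F minor seventh, third inversion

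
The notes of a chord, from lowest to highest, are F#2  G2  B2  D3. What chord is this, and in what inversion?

The distinct note names are F#, G, B, D. Stacked in thirds they read G–B–D–F#, which is a major seventh chord on G.
The lowest note is F#, the seventh of the chord, so this is third inversion (figured bass 4/2).

G major seventh, third inversion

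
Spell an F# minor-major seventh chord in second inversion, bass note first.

C#, E#, F#, A

The chord tones are F#–A–C#–E#. With the fifth (C#) lowest for second inversion: C#, E#, F#, A.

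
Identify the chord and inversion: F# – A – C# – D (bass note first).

The pitch classes F#, A, C#, D arrange in thirds as D–F#–A–C#: a D major seventh chord.
F# is the third of D major seventh; third in the bass means first inversion (figured bass 6/5).

D major seventh, first inversion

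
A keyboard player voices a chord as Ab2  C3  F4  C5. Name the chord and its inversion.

F minor, first inversion

The pitch classes Ab, C, F arrange in thirds as F–Ab–C: an F minor triad.
The lowest note is Ab, the third of the chord, so this is first inversion (figured bass 6).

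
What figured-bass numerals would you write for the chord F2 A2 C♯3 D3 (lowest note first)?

6/5

The notes F, A, C#, D stack in thirds as D–F–A–C# — a D minor-major seventh chord. The bass F is the third, so this is first inversion: figured 6/5.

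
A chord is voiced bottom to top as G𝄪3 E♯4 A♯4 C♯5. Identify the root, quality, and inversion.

Reducing to letter names: G##, E#, A#, C#. These stack in thirds as A#–C#–E#–G## — an A# minor-major seventh chord.
With the seventh (G##) in the bass, the chord is in third inversion (figured bass 4/2).

A# minor-major seventh, third inversion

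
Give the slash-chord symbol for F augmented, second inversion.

Second inversion of F augmented has the fifth (C#) in the bass. As a slash chord: Faug/C#.

Faug/C#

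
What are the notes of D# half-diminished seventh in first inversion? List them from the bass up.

D# half-diminished seventh is D#–F#–A–C#. First inversion puts the third (F#) in the bass, with the remaining tones above: F#, A, C#, D#.

F#, A, C#, D#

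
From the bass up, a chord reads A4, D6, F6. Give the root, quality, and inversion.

D minor, second inversion

Reducing to letter names: A, D, F. These stack in thirds as D–F–A — a D minor triad.
A is the fifth of D minor; fifth in the bass means second inversion (figured bass 6/4).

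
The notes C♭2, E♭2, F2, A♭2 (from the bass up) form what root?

Cb, Eb, F, Ab are the tones of an F half-diminished seventh chord (F–Ab–Cb–Eb), making F the root.

F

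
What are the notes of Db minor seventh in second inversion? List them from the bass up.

Ab, Cb, Db, Fb

Db minor seventh is Db–Fb–Ab–Cb. Second inversion puts the fifth (Ab) in the bass, with the remaining tones above: Ab, Cb, Db, Fb.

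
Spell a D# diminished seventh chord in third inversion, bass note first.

The chord tones are D#–F#–A–C. With the seventh (C) lowest for third inversion: C, D#, F#, A.

C, D#, F#, A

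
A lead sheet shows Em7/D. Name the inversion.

third inversion

Em7/D means E minor seventh with D in the bass. D is the seventh of E minor seventh (E–G–B–D), so this is third inversion.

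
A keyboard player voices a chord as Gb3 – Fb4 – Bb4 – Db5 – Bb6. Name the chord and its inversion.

Gb dominant seventh, root position

The pitch classes Gb, Fb, Bb, Db arrange in thirds as Gb–Bb–Db–Fb: a Gb dominant seventh chord.
With the root (Gb) in the bass, the chord is in root position (figured bass 7).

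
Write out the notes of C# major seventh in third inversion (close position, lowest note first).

B#, C#, E#, G#

C# major seventh is C#–E#–G#–B#. Third inversion puts the seventh (B#) in the bass, with the remaining tones above: B#, C#, E#, G#.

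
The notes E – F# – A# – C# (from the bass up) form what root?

F#

E, F#, A#, C# are the tones of an F# dominant seventh chord (F#–A#–C#–E), making F# the root.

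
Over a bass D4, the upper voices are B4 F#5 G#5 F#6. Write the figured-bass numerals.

4/3

The notes D, B, F#, G# stack in thirds as G#–B–D–F# — a G# half-diminished seventh chord. The bass D is the fifth, so this is second inversion: figured 4/3.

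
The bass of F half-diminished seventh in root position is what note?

F

F half-diminished seventh is F–Ab–Cb–Eb. Root position places the root in the bass: F.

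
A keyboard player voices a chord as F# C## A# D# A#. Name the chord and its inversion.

Reducing to letter names: F#, C##, A#, D#. These stack in thirds as D#–F#–A#–C## — a D# minor-major seventh chord.
With the third (F#) in the bass, the chord is in first inversion (figured bass 6/5).

D# minor-major seventh, first inversion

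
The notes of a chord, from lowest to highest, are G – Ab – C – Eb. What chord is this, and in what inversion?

Reducing to letter names: G, Ab, C, Eb. These stack in thirds as Ab–C–Eb–G — an Ab major seventh chord.
With the seventh (G) in the bass, the chord is in third inversion (figured bass 4/2).

Ab major seventh, third inversion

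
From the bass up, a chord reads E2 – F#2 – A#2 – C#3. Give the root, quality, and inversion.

Reducing to letter names: E, F#, A#, C#. These stack in thirds as F#–A#–C#–E — an F# dominant seventh chord.
The lowest note is E, the seventh of the chord, so this is third inversion (figured bass 4/2).

F# dominant seventh, third inversion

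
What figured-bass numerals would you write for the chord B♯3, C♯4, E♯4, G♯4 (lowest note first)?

The notes B#, C#, E#, G# stack in thirds as C#–E#–G#–B# — a C# major seventh chord. The bass B# is the seventh, so this is third inversion: figured 4/2.

4/2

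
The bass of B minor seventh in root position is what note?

B minor seventh is B–D–F#–A. Root position places the root in the bass: B.

B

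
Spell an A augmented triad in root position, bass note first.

A, C#, E#

Spelling A augmented: A–C#–E#. In root position the root is bass, giving A, C#, E# from the bottom.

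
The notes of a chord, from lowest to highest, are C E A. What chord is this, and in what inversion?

A minor, first inversion

The pitch classes C, E, A arrange in thirds as A–C–E: an A minor triad.
The lowest note is C, the third of the chord, so this is first inversion (figured bass 6).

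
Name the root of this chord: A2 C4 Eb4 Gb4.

A

Reordering A, C, Eb, Gb into stacked thirds gives A–C–Eb–Gb; the bottom of that stack, A, is the root.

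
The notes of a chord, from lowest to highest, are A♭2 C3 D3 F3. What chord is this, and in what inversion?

D half-diminished seventh, second inversion

Reducing to letter names: Ab, C, D, F. These stack in thirds as D–F–Ab–C — a D half-diminished seventh chord.
Ab is the fifth of D half-diminished seventh; fifth in the bass means second inversion (figured bass 4/3).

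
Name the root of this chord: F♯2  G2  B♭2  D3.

F#, G, Bb, D are the tones of a G minor-major seventh chord (G–Bb–D–F#), making G the root.

G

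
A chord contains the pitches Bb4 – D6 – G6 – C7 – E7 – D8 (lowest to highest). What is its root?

C

Reordering Bb, D, G, C, E into stacked thirds gives C–E–G–Bb–D; the bottom of that stack, C, is the root.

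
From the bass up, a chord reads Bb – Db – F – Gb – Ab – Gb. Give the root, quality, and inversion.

Gb major ninth, first inversion

The pitch classes Bb, Db, F, Gb, Ab arrange in thirds as Gb–Bb–Db–F–Ab: a Gb major ninth chord.
Bb is the third of Gb major ninth; third in the bass means first inversion.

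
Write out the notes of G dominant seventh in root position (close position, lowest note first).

G, B, D, F

Spelling G dominant seventh: G–B–D–F. In root position the root is bass, giving G, B, D, F from the bottom.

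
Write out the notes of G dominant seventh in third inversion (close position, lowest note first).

F, G, B, D

G dominant seventh is G–B–D–F. Third inversion puts the seventh (F) in the bass, with the remaining tones above: F, G, B, D.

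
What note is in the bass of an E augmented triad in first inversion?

E augmented is E–G#–B#. First inversion places the third in the bass: G#.

G#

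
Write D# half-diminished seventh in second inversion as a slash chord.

Second inversion of D# half-diminished seventh has the fifth (A) in the bass. As a slash chord: D#ø7/A.

D#ø7/A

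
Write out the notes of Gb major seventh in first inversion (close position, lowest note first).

Bb, Db, F, Gb

Spelling Gb major seventh: Gb–Bb–Db–F. In first inversion the third is bass, giving Bb, Db, F, Gb from the bottom.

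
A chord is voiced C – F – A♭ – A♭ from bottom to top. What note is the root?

F

C, F, Ab are the tones of an F minor triad (F–Ab–C), making F the root.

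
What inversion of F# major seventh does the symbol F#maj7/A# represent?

first inversion

F#maj7/A# means F# major seventh with A# in the bass. A# is the third of F# major seventh (F#–A#–C#–E#), so this is first inversion.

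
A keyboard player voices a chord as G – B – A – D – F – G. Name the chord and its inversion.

The pitch classes G, B, A, D, F arrange in thirds as G–B–D–F–A: a G dominant ninth chord.
With the root (G) in the bass, the chord is in root position.

G dominant ninth, root position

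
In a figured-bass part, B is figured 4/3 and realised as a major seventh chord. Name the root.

E

The figures 4/3 mean the fifth of the chord is in the bass. If B is the fifth of a major seventh chord, the root is E (chord tones E–G#–B–D#).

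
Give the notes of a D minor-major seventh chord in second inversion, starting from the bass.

A, C#, D, F

Spelling D minor-major seventh: D–F–A–C#. In second inversion the fifth is bass, giving A, C#, D, F from the bottom.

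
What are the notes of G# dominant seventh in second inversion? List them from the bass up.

The chord tones are G#–B#–D#–F#. With the fifth (D#) lowest for second inversion: D#, F#, G#, B#.

D#, F#, G#, B#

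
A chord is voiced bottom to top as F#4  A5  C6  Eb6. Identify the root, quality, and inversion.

F# diminished seventh, root position

The pitch classes F#, A, C, Eb arrange in thirds as F#–A–C–Eb: an F# diminished seventh chord.
The lowest note is F#, the root of the chord, so this is root position (figured bass 7).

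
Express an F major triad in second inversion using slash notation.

Fmaj/C

Second inversion of F major has the fifth (C) in the bass. As a slash chord: Fmaj/C.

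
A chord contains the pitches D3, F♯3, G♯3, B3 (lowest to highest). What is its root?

G#

D, F#, G#, B are the tones of a G# half-diminished seventh chord (G#–B–D–F#), making G# the root.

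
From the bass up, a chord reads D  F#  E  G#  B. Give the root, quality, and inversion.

E dominant ninth, third inversion

The pitch classes D, F#, E, G#, B arrange in thirds as E–G#–B–D–F#: an E dominant ninth chord.
With the seventh (D) in the bass, the chord is in third inversion.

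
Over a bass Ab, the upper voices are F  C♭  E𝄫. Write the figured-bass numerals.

The notes Ab, F, Cb, Ebb stack in thirds as F–Ab–Cb–Ebb — an F diminished seventh chord. The bass Ab is the third, so this is first inversion: figured 6/5.

6/5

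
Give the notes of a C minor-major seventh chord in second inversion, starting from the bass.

G, B, C, Eb

The chord tones are C–Eb–G–B. With the fifth (G) lowest for second inversion: G, B, C, Eb.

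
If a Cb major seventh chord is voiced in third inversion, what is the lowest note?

In third inversion the seventh is lowest. For Cb major seventh (Cb–Eb–Gb–Bb) that is Bb.

Bb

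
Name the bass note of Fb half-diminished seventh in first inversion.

In first inversion the third is lowest. For Fb half-diminished seventh (Fb–Abb–Cbb–Ebb) that is Abb.

Abb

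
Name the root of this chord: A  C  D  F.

The distinct letter names are A, C, D, F. Arranged as a stack of thirds they read D–F–A–C, so D is the root (a D minor seventh chord).

D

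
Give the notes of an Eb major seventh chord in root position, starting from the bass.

The chord tones are Eb–G–Bb–D. With the root (Eb) lowest for root position: Eb, G, Bb, D.

Eb, G, Bb, D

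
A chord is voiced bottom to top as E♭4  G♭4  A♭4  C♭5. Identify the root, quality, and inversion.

The pitch classes Eb, Gb, Ab, Cb arrange in thirds as Ab–Cb–Eb–Gb: an Ab minor seventh chord.
With the fifth (Eb) in the bass, the chord is in second inversion (figured bass 4/3).

Ab minor seventh, second inversion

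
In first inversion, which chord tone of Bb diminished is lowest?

Db

In first inversion the third is lowest. For Bb diminished (Bb–Db–Fb) that is Db.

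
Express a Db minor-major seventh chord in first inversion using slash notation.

Dbm(maj7)/Fb

First inversion of Db minor-major seventh has the third (Fb) in the bass. As a slash chord: Dbm(maj7)/Fb.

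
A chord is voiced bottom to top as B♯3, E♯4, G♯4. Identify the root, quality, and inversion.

E# minor, second inversion

The pitch classes B#, E#, G# arrange in thirds as E#–G#–B#: an E# minor triad.
With the fifth (B#) in the bass, the chord is in second inversion (figured bass 6/4).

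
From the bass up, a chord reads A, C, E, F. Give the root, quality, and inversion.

F major seventh, first inversion

The pitch classes A, C, E, F arrange in thirds as F–A–C–E: an F major seventh chord.
The lowest note is A, the third of the chord, so this is first inversion (figured bass 6/5).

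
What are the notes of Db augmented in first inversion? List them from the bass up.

Spelling Db augmented: Db–F–A. In first inversion the third is bass, giving F, A, Db from the bottom.

F, A, Db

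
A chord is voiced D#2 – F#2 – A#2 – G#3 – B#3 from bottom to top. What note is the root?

G#

The distinct letter names are D#, F#, A#, G#, B#. Arranged as a stack of thirds they read G#–B#–D#–F#–A#, so G# is the root (a G# dominant ninth chord).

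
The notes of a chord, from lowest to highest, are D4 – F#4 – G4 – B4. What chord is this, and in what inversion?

G major seventh, second inversion

The pitch classes D, F#, G, B arrange in thirds as G–B–D–F#: a G major seventh chord.
D is the fifth of G major seventh; fifth in the bass means second inversion (figured bass 4/3).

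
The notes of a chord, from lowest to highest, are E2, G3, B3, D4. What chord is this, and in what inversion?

E minor seventh, root position

The pitch classes E, G, B, D arrange in thirds as E–G–B–D: an E minor seventh chord.
With the root (E) in the bass, the chord is in root position (figured bass 7).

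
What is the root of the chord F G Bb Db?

G

Reordering F, G, Bb, Db into stacked thirds gives G–Bb–Db–F; the bottom of that stack, G, is the root.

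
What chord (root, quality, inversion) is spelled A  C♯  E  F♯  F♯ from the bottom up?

F# minor seventh, first inversion

The distinct note names are A, C#, E, F#. Stacked in thirds they read F#–A–C#–E, which is a minor seventh chord on F#.
The lowest note is A, the third of the chord, so this is first inversion (figured bass 6/5).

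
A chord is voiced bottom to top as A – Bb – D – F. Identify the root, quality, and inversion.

Bb major seventh, third inversion

The pitch classes A, Bb, D, F arrange in thirds as Bb–D–F–A: a Bb major seventh chord.
A is the seventh of Bb major seventh; seventh in the bass means third inversion (figured bass 4/2).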